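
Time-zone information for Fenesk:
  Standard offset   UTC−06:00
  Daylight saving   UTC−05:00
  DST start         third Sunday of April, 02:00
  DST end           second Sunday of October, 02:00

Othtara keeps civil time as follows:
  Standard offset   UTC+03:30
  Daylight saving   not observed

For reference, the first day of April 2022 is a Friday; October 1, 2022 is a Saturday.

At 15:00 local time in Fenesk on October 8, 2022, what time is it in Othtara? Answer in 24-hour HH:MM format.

1 April 2022 is a Friday, so the first Sunday is April 3 and the third is April 17.
1 October 2022 is a Saturday, so the first Sunday is October 2 and the second is October 9.
October 8, 2022 lies within the daylight-saving period (17 April – 9 October), so Fenesk is on daylight time, UTC−05:00.
15:00 Fenesk + 5h = 20:00 UTC.
Othtara stays on UTC+03:30 all year.
20:00 UTC + 3h30m = 23:30 Othtara.

23:30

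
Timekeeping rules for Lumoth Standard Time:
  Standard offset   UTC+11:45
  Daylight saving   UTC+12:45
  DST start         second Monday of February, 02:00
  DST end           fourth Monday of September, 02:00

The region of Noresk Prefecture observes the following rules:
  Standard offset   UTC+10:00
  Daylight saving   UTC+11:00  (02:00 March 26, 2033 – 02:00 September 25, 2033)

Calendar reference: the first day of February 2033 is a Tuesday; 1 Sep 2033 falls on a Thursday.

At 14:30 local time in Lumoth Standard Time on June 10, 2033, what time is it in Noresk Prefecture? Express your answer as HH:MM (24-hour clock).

1 February 2033 is a Tuesday, so the first Monday is February 7 and the second is February 14.
1 September 2033 is a Thursday, so the first Monday is September 5 and the fourth is September 26.
June 10, 2033 falls between 14 February and 26 September, so daylight saving is in effect and Lumoth Standard Time is at UTC+12:45.
14:30 Lumoth Standard Time − 12h45m = 01:45 UTC.
At the standard offset (UTC+10:00), 01:45 UTC + 10h = 11:45 Noresk Prefecture standard time.
The standard-time date in Noresk Prefecture, June 10, 2033, falls between 26 March and 25 September, so daylight saving is in effect and Noresk Prefecture is at UTC+11:00.
01:45 UTC + 11h = 12:45 Noresk Prefecture.

12:45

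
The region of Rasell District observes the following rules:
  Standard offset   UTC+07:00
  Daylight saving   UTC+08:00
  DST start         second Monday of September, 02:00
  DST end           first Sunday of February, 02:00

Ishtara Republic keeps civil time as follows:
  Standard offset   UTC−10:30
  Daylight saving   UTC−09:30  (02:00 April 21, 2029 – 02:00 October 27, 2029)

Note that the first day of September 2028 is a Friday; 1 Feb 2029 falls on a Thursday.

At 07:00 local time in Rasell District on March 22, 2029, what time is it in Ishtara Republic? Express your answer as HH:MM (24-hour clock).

1 September 2028 is a Friday, so the first Monday is September 4 and the second is September 11.
1 February 2029 is a Thursday, so the first Sunday is February 4.
March 22, 2029 is outside the daylight-saving period (11 September 2028 – 4 February 2029), so Rasell District is on standard time, UTC+07:00.
07:00 Rasell District − 7h = 00:00 UTC.
At the standard offset (UTC−10:30), 00:00 UTC − 10h30m = 13:30 Ishtara Republic standard time (rolling into the previous day, 21 March 2029).
The standard-time date in Ishtara Republic, March 21, 2029, does not fall between 21 April and 27 October, so daylight saving is not in effect and Ishtara Republic is at UTC−10:30.
00:00 UTC − 10h30m = 13:30 Ishtara Republic (rolling into the previous day, 21 March 2029).

13:30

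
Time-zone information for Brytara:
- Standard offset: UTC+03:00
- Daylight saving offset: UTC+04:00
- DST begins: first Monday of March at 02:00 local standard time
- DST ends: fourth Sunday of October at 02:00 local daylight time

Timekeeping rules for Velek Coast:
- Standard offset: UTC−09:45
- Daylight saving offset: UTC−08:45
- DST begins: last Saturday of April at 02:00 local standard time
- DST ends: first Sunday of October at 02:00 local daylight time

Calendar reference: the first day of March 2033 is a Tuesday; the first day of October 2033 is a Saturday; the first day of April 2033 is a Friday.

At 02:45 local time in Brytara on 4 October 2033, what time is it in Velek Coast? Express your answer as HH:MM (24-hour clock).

1 March 2033 is a Tuesday, so the first Monday is March 7.
1 October 2033 is a Saturday, so the first Sunday is October 2 and the fourth is October 23.
4 October 2033 lies within the daylight-saving period (7 March – 23 October), so Brytara is on daylight time, UTC+04:00.
02:45 Brytara − 4h = 22:45 UTC (rolling into the previous day, 3 October 2033).
1 April 2033 is a Friday, so Saturdays fall on 2, 9, 16, 23, 30; the last is April 30.
1 October 2033 is a Saturday, so the first Sunday is October 2.
At the standard offset (UTC−09:45), 22:45 UTC − 9h45m = 13:00 Velek Coast standard time.
The standard-time date in Velek Coast, 3 October 2033, does not fall between 30 April and 2 October, so daylight saving is not in effect and Velek Coast is at UTC−09:45.
22:45 UTC − 9h45m = 13:00 Velek Coast.

13:00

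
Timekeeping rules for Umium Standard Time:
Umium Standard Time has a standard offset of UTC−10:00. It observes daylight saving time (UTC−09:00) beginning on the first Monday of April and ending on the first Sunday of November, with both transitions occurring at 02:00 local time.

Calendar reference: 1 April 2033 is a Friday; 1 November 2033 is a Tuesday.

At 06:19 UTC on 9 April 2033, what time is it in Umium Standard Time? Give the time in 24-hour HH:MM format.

21:19

1 April 2033 is a Friday, so the first Monday is April 4.
1 November 2033 is a Tuesday, so the first Sunday is November 6.
At the standard offset (UTC−10:00), 06:19 UTC − 10h = 20:19 Umium Standard Time standard time (rolling into the previous day, 8 April 2033).
Daylight saving runs 4 April – 6 November; the standard-time date in Umium Standard Time, 8 April 2033, is inside that window, so Umium Standard Time is at UTC−09:00.
06:19 UTC − 9h = 21:19 local (rolling into the previous day, 8 April 2033).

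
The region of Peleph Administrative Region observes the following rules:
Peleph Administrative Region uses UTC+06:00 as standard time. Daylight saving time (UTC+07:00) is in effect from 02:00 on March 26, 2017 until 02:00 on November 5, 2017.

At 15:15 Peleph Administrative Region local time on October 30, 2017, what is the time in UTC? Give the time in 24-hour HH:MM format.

October 30, 2017 lies within the daylight-saving period (26 March – 5 November), so Peleph Administrative Region is on daylight time, UTC+07:00.
15:15 local − 7h = 08:15 UTC.

08:15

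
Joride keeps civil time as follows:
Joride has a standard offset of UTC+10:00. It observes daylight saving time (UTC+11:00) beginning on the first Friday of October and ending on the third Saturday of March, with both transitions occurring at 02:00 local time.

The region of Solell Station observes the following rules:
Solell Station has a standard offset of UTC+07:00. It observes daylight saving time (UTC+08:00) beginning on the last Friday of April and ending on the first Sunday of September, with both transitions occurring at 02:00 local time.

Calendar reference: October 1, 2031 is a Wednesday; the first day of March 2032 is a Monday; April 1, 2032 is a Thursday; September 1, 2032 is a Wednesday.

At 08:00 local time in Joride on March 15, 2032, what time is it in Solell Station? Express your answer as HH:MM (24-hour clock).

04:00

1 October 2031 is a Wednesday, so the first Friday is October 3.
1 March 2032 is a Monday, so the first Saturday is March 6 and the third is March 20.
Daylight saving runs 3 October 2031 – 20 March 2032; March 15, 2032 is inside that window, so Joride is at UTC+11:00.
08:00 Joride − 11h = 21:00 UTC (rolling into the previous day, 14 March 2032).
1 April 2032 is a Thursday, so Fridays fall on 2, 9, 16, 23, 30; the last is April 30.
1 September 2032 is a Wednesday, so the first Sunday is September 5.
At the standard offset (UTC+07:00), 21:00 UTC + 7h = 04:00 Solell Station standard time (rolling into the next day, 15 March 2032).
The standard-time date in Solell Station, March 15, 2032, is outside the daylight-saving period (30 April – 5 September), so Solell Station is on standard time, UTC+07:00.
21:00 UTC + 7h = 04:00 Solell Station (rolling into the next day, 15 March 2032).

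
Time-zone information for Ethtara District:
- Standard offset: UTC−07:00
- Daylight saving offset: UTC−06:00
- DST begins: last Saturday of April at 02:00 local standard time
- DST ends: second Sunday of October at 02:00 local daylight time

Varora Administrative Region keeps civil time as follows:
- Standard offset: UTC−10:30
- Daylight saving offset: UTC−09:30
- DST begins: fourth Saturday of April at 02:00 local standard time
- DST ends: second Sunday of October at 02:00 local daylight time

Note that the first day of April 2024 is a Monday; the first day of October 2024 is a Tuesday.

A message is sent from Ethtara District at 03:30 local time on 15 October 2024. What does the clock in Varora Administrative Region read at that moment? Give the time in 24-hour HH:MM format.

1 April 2024 is a Monday, so Saturdays fall on 6, 13, 20, 27; the last is April 27.
1 October 2024 is a Tuesday, so the first Sunday is October 6 and the second is October 13.
15 October 2024 does not fall between 27 April and 13 October, so daylight saving is not in effect and Ethtara District is at UTC−07:00.
03:30 Ethtara District + 7h = 10:30 UTC.
1 April 2024 is a Monday, so the first Saturday is April 6 and the fourth is April 27.
1 October 2024 is a Tuesday, so the first Sunday is October 6 and the second is October 13.
At the standard offset (UTC−10:30), 10:30 UTC − 10h30m = 00:00 Varora Administrative Region standard time.
The standard-time date in Varora Administrative Region, 15 October 2024, does not fall between 27 April and 13 October, so daylight saving is not in effect and Varora Administrative Region is at UTC−10:30.
10:30 UTC − 10h30m = 00:00 Varora Administrative Region.

00:00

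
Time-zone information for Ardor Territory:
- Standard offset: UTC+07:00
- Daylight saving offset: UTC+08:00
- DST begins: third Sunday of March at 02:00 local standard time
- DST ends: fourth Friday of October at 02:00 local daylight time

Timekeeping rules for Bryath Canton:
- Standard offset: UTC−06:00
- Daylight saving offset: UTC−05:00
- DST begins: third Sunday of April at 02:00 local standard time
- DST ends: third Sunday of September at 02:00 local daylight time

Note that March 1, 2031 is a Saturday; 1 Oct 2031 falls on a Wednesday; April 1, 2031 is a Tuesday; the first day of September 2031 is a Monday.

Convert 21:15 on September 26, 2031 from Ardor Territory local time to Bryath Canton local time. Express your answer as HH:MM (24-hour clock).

1 March 2031 is a Saturday, so the first Sunday is March 2 and the third is March 16.
1 October 2031 is a Wednesday, so the first Friday is October 3 and the fourth is October 24.
Daylight saving runs 16 March – 24 October; September 26, 2031 is inside that window, so Ardor Territory is at UTC+08:00.
21:15 Ardor Territory − 8h = 13:15 UTC.
1 April 2031 is a Tuesday, so the first Sunday is April 6 and the third is April 20.
1 September 2031 is a Monday, so the first Sunday is September 7 and the third is September 21.
At the standard offset (UTC−06:00), 13:15 UTC − 6h = 07:15 Bryath Canton standard time.
Daylight saving runs 20 April – 21 September; the standard-time date in Bryath Canton, September 26, 2031, is outside that window, so Bryath Canton is on standard time at UTC−06:00.
13:15 UTC − 6h = 07:15 Bryath Canton.

07:15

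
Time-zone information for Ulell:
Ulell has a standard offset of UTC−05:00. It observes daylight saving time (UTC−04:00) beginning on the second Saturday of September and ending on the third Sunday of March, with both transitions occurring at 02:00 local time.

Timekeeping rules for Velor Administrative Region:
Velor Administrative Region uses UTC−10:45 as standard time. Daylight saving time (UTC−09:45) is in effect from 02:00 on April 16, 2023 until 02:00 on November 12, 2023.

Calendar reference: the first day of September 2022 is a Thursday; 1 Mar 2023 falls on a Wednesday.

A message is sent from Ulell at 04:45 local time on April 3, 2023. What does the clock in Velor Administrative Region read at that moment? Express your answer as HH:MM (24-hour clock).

1 September 2022 is a Thursday, so the first Saturday is September 3 and the second is September 10.
1 March 2023 is a Wednesday, so the first Sunday is March 5 and the third is March 19.
April 3, 2023 does not fall between 10 September 2022 and 19 March 2023, so daylight saving is not in effect and Ulell is at UTC−05:00.
04:45 Ulell + 5h = 09:45 UTC.
At the standard offset (UTC−10:45), 09:45 UTC − 10h45m = 23:00 Velor Administrative Region standard time (rolling into the previous day, 2 April 2023).
The standard-time date in Velor Administrative Region, April 2, 2023, is outside the daylight-saving period (16 April – 12 November), so Velor Administrative Region is on standard time, UTC−10:45.
09:45 UTC − 10h45m = 23:00 Velor Administrative Region (rolling into the previous day, 2 April 2023).

23:00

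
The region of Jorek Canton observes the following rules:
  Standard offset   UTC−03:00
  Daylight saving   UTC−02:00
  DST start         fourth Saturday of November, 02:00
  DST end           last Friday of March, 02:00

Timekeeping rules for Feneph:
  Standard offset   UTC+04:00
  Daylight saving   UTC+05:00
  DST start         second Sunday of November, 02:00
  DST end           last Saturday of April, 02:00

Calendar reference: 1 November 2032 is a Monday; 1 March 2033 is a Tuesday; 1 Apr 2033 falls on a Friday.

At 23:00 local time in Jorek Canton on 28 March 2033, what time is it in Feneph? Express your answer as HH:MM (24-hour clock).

1 November 2032 is a Monday, so the first Saturday is November 6 and the fourth is November 27.
1 March 2033 is a Tuesday, so Fridays fall on 4, 11, 18, 25; the last is March 25.
Daylight saving runs 27 November 2032 – 25 March 2033; 28 March 2033 is outside that window, so Jorek Canton is on standard time at UTC−03:00.
23:00 Jorek Canton + 3h = 02:00 UTC (rolling into the next day, 29 March 2033).
1 November 2032 is a Monday, so the first Sunday is November 7 and the second is November 14.
1 April 2033 is a Friday, so Saturdays fall on 2, 9, 16, 23, 30; the last is April 30.
At the standard offset (UTC+04:00), 02:00 UTC + 4h = 06:00 Feneph standard time.
The standard-time date in Feneph, 29 March 2033, falls between 14 November 2032 and 30 April 2033, so daylight saving is in effect and Feneph is at UTC+05:00.
02:00 UTC + 5h = 07:00 Feneph.

07:00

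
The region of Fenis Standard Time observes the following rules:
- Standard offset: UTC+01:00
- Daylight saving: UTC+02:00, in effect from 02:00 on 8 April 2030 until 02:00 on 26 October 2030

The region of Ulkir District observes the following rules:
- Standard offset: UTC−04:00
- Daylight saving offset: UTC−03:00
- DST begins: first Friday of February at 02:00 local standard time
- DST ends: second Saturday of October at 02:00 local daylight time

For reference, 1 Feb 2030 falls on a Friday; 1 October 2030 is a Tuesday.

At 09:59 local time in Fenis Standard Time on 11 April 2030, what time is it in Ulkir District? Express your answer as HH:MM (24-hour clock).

11 April 2030 lies within the daylight-saving period (8 April – 26 October), so Fenis Standard Time is on daylight time, UTC+02:00.
09:59 Fenis Standard Time − 2h = 07:59 UTC.
1 February 2030 is a Friday, so the first Friday is February 1.
1 October 2030 is a Tuesday, so the first Saturday is October 5 and the second is October 12.
At the standard offset (UTC−04:00), 07:59 UTC − 4h = 03:59 Ulkir District standard time.
The standard-time date in Ulkir District, 11 April 2030, lies within the daylight-saving period (1 February – 12 October), so Ulkir District is on daylight time, UTC−03:00.
07:59 UTC − 3h = 04:59 Ulkir District.

04:59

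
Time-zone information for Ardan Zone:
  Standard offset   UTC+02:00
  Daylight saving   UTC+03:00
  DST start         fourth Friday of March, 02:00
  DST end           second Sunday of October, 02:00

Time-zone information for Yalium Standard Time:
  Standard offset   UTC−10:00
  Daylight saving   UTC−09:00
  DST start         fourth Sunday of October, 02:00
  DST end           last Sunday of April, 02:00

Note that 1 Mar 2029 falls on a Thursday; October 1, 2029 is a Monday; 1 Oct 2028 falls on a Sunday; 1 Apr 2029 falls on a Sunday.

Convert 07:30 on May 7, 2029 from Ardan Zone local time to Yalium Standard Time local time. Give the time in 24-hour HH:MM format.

1 March 2029 is a Thursday, so the first Friday is March 2 and the fourth is March 23.
1 October 2029 is a Monday, so the first Sunday is October 7 and the second is October 14.
May 7, 2029 lies within the daylight-saving period (23 March – 14 October), so Ardan Zone is on daylight time, UTC+03:00.
07:30 Ardan Zone − 3h = 04:30 UTC.
1 October 2028 is a Sunday, so the first Sunday is October 1 and the fourth is October 22.
1 April 2029 is a Sunday, so Sundays fall on 1, 8, 15, 22, 29; the last is April 29.
At the standard offset (UTC−10:00), 04:30 UTC − 10h = 18:30 Yalium Standard Time standard time (rolling into the previous day, 6 May 2029).
The standard-time date in Yalium Standard Time, May 6, 2029, does not fall between 22 October 2028 and 29 April 2029, so daylight saving is not in effect and Yalium Standard Time is at UTC−10:00.
04:30 UTC − 10h = 18:30 Yalium Standard Time (rolling into the previous day, 6 May 2029).

18:30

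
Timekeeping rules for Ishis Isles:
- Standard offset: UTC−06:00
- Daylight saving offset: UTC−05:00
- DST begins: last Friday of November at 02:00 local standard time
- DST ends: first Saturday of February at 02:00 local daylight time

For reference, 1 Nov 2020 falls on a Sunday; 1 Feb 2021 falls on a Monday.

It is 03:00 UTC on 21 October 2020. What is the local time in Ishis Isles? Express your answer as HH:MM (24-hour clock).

1 November 2020 is a Sunday, so Fridays fall on 6, 13, 20, 27; the last is November 27.
1 February 2021 is a Monday, so the first Saturday is February 6.
At the standard offset (UTC−06:00), 03:00 UTC − 6h = 21:00 Ishis Isles standard time (rolling into the previous day, 20 October 2020).
Daylight saving runs 27 November 2020 – 6 February 2021; the standard-time date in Ishis Isles, 20 October 2020, is outside that window, so Ishis Isles is on standard time at UTC−06:00.
03:00 UTC − 6h = 21:00 local (rolling into the previous day, 20 October 2020).

21:00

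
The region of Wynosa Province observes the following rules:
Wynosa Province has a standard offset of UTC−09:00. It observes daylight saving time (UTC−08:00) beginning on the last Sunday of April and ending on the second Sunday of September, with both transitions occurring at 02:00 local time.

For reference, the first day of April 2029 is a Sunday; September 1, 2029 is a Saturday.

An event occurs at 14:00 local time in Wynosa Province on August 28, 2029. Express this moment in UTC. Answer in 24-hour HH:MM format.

22:00

1 April 2029 is a Sunday, so Sundays fall on 1, 8, 15, 22, 29; the last is April 29.
1 September 2029 is a Saturday, so the first Sunday is September 2 and the second is September 9.
August 28, 2029 lies within the daylight-saving period (29 April – 9 September), so Wynosa Province is on daylight time, UTC−08:00.
14:00 local + 8h = 22:00 UTC.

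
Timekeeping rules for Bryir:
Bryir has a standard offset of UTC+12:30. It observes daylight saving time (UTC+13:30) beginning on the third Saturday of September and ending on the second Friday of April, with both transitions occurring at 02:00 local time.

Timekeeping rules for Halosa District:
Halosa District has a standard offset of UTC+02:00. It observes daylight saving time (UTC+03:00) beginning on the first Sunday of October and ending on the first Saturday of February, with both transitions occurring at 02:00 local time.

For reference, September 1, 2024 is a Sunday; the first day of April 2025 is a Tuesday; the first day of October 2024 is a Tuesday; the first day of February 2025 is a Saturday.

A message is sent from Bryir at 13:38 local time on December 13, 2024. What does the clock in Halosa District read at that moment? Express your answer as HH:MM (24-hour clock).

1 September 2024 is a Sunday, so the first Saturday is September 7 and the third is September 21.
1 April 2025 is a Tuesday, so the first Friday is April 4 and the second is April 11.
December 13, 2024 falls between 21 September 2024 and 11 April 2025, so daylight saving is in effect and Bryir is at UTC+13:30.
13:38 Bryir − 13h30m = 00:08 UTC.
1 October 2024 is a Tuesday, so the first Sunday is October 6.
1 February 2025 is a Saturday, so the first Saturday is February 1.
At the standard offset (UTC+02:00), 00:08 UTC + 2h = 02:08 Halosa District standard time.
The standard-time date in Halosa District, December 13, 2024, falls between 6 October 2024 and 1 February 2025, so daylight saving is in effect and Halosa District is at UTC+03:00.
00:08 UTC + 3h = 03:08 Halosa District.

03:08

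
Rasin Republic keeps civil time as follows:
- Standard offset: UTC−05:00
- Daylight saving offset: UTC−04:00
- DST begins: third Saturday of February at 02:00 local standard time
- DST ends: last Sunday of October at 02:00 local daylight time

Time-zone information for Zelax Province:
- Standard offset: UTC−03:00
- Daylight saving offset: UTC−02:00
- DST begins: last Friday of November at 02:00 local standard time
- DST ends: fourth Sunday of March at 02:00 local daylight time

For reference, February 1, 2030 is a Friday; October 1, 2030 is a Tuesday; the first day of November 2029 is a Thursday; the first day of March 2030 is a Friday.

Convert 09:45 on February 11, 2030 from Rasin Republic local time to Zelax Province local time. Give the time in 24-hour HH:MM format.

12:45

1 February 2030 is a Friday, so the first Saturday is February 2 and the third is February 16.
1 October 2030 is a Tuesday, so Sundays fall on 6, 13, 20, 27; the last is October 27.
February 11, 2030 does not fall between 16 February and 27 October, so daylight saving is not in effect and Rasin Republic is at UTC−05:00.
09:45 Rasin Republic + 5h = 14:45 UTC.
1 November 2029 is a Thursday, so Fridays fall on 2, 9, 16, 23, 30; the last is November 30.
1 March 2030 is a Friday, so the first Sunday is March 3 and the fourth is March 24.
At the standard offset (UTC−03:00), 14:45 UTC − 3h = 11:45 Zelax Province standard time.
Daylight saving runs 30 November 2029 – 24 March 2030; the standard-time date in Zelax Province, February 11, 2030, is inside that window, so Zelax Province is at UTC−02:00.
14:45 UTC − 2h = 12:45 Zelax Province.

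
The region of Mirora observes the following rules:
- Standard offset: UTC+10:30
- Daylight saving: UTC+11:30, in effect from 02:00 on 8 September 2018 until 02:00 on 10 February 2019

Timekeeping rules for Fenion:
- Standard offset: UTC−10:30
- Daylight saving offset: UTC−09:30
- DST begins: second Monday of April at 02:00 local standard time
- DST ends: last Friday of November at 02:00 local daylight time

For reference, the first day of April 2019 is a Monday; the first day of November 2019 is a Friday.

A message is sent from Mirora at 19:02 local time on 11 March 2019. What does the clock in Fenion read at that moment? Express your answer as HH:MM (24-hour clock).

22:02

11 March 2019 does not fall between 8 September 2018 and 10 February 2019, so daylight saving is not in effect and Mirora is at UTC+10:30.
19:02 Mirora − 10h30m = 08:32 UTC.
1 April 2019 is a Monday, so the first Monday is April 1 and the second is April 8.
1 November 2019 is a Friday, so Fridays fall on 1, 8, 15, 22, 29; the last is November 29.
At the standard offset (UTC−10:30), 08:32 UTC − 10h30m = 22:02 Fenion standard time (rolling into the previous day, 10 March 2019).
The standard-time date in Fenion, 10 March 2019, does not fall between 8 April and 29 November, so daylight saving is not in effect and Fenion is at UTC−10:30.
08:32 UTC − 10h30m = 22:02 Fenion (rolling into the previous day, 10 March 2019).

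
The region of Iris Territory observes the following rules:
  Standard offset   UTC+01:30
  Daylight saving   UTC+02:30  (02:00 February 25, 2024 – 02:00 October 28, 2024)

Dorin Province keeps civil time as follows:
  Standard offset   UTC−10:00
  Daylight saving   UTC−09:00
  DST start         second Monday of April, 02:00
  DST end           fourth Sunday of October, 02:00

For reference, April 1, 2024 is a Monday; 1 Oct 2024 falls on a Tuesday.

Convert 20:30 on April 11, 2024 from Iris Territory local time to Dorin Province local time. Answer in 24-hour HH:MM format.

April 11, 2024 falls between 25 February and 28 October, so daylight saving is in effect and Iris Territory is at UTC+02:30.
20:30 Iris Territory − 2h30m = 18:00 UTC.
1 April 2024 is a Monday, so the first Monday is April 1 and the second is April 8.
1 October 2024 is a Tuesday, so the first Sunday is October 6 and the fourth is October 27.
At the standard offset (UTC−10:00), 18:00 UTC − 10h = 08:00 Dorin Province standard time.
The standard-time date in Dorin Province, April 11, 2024, lies within the daylight-saving period (8 April – 27 October), so Dorin Province is on daylight time, UTC−09:00.
18:00 UTC − 9h = 09:00 Dorin Province.

09:00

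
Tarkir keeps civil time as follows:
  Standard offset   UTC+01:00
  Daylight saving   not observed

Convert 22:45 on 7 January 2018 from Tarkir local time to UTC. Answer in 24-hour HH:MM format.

Tarkir stays on UTC+01:00 all year.
22:45 local − 1h = 21:45 UTC.

21:45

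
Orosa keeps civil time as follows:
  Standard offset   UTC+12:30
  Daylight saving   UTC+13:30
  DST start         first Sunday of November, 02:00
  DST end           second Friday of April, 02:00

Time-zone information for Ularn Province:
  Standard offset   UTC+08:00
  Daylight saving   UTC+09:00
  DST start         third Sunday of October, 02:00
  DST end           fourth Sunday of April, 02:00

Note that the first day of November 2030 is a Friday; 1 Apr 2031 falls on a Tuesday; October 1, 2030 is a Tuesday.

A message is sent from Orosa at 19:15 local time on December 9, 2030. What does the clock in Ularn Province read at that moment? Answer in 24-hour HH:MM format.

1 November 2030 is a Friday, so the first Sunday is November 3.
1 April 2031 is a Tuesday, so the first Friday is April 4 and the second is April 11.
December 9, 2030 lies within the daylight-saving period (3 November 2030 – 11 April 2031), so Orosa is on daylight time, UTC+13:30.
19:15 Orosa − 13h30m = 05:45 UTC.
1 October 2030 is a Tuesday, so the first Sunday is October 6 and the third is October 20.
1 April 2031 is a Tuesday, so the first Sunday is April 6 and the fourth is April 27.
At the standard offset (UTC+08:00), 05:45 UTC + 8h = 13:45 Ularn Province standard time.
Daylight saving runs 20 October 2030 – 27 April 2031; the standard-time date in Ularn Province, December 9, 2030, is inside that window, so Ularn Province is at UTC+09:00.
05:45 UTC + 9h = 14:45 Ularn Province.

14:45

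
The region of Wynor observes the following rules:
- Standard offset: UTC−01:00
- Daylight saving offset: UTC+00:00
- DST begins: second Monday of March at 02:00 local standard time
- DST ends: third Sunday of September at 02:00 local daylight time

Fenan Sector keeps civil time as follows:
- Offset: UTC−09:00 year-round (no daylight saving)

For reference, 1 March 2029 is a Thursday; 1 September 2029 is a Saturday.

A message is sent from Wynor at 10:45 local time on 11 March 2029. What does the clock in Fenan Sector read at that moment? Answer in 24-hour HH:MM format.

02:45

1 March 2029 is a Thursday, so the first Monday is March 5 and the second is March 12.
1 September 2029 is a Saturday, so the first Sunday is September 2 and the third is September 16.
11 March 2029 is outside the daylight-saving period (12 March – 16 September), so Wynor is on standard time, UTC−01:00.
10:45 Wynor + 1h = 11:45 UTC.
Fenan Sector stays on UTC−09:00 all year.
11:45 UTC − 9h = 02:45 Fenan Sector.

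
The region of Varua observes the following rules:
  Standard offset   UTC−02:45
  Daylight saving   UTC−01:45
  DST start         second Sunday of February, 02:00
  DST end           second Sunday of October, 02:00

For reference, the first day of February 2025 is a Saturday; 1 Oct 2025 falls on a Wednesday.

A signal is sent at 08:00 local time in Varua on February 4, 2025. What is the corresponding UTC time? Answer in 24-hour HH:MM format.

1 February 2025 is a Saturday, so the first Sunday is February 2 and the second is February 9.
1 October 2025 is a Wednesday, so the first Sunday is October 5 and the second is October 12.
February 4, 2025 does not fall between 9 February and 12 October, so daylight saving is not in effect and Varua is at UTC−02:45.
08:00 local + 2h45m = 10:45 UTC.

10:45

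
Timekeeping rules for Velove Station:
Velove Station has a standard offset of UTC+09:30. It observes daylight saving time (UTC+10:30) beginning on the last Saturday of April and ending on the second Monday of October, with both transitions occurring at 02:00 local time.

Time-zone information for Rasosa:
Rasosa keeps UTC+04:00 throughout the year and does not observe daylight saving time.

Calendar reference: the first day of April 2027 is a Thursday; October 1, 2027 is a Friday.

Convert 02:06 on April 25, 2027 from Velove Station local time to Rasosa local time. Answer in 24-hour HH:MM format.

19:36

1 April 2027 is a Thursday, so Saturdays fall on 3, 10, 17, 24; the last is April 24.
1 October 2027 is a Friday, so the first Monday is October 4 and the second is October 11.
Daylight saving runs 24 April – 11 October; April 25, 2027 is inside that window, so Velove Station is at UTC+10:30.
02:06 Velove Station − 10h30m = 15:36 UTC (rolling into the previous day, 24 April 2027).
Rasosa stays on UTC+04:00 all year.
15:36 UTC + 4h = 19:36 Rasosa.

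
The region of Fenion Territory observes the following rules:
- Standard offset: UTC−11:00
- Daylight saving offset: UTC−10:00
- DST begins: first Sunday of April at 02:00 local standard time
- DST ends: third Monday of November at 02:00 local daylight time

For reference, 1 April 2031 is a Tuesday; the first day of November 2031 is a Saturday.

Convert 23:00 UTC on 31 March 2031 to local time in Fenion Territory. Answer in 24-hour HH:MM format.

1 April 2031 is a Tuesday, so the first Sunday is April 6.
1 November 2031 is a Saturday, so the first Monday is November 3 and the third is November 17.
At the standard offset (UTC−11:00), 23:00 UTC − 11h = 12:00 Fenion Territory standard time.
Daylight saving runs 6 April – 17 November; the standard-time date in Fenion Territory, 31 March 2031, is outside that window, so Fenion Territory is on standard time at UTC−11:00.
23:00 UTC − 11h = 12:00 local.

12:00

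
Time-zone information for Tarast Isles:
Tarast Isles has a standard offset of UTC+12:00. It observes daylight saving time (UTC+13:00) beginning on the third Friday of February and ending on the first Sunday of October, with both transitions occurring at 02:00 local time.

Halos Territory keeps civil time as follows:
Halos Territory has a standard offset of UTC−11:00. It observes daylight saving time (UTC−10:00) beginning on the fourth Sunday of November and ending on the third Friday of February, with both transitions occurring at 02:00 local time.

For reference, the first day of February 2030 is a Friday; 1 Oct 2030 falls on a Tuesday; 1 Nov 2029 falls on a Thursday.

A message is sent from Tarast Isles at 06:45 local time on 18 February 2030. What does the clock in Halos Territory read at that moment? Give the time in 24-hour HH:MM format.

1 February 2030 is a Friday, so the first Friday is February 1 and the third is February 15.
1 October 2030 is a Tuesday, so the first Sunday is October 6.
Daylight saving runs 15 February – 6 October; 18 February 2030 is inside that window, so Tarast Isles is at UTC+13:00.
06:45 Tarast Isles − 13h = 17:45 UTC (rolling into the previous day, 17 February 2030).
1 November 2029 is a Thursday, so the first Sunday is November 4 and the fourth is November 25.
1 February 2030 is a Friday, so the first Friday is February 1 and the third is February 15.
At the standard offset (UTC−11:00), 17:45 UTC − 11h = 06:45 Halos Territory standard time.
The standard-time date in Halos Territory, 17 February 2030, does not fall between 25 November 2029 and 15 February 2030, so daylight saving is not in effect and Halos Territory is at UTC−11:00.
17:45 UTC − 11h = 06:45 Halos Territory.

06:45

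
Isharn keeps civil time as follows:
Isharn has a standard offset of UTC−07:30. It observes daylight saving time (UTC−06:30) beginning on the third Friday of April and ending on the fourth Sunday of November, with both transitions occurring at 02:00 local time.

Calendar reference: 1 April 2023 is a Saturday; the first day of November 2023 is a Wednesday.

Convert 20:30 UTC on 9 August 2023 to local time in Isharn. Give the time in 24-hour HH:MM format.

14:00

1 April 2023 is a Saturday, so the first Friday is April 7 and the third is April 21.
1 November 2023 is a Wednesday, so the first Sunday is November 5 and the fourth is November 26.
At the standard offset (UTC−07:30), 20:30 UTC − 7h30m = 13:00 Isharn standard time.
The standard-time date in Isharn, 9 August 2023, falls between 21 April and 26 November, so daylight saving is in effect and Isharn is at UTC−06:30.
20:30 UTC − 6h30m = 14:00 local.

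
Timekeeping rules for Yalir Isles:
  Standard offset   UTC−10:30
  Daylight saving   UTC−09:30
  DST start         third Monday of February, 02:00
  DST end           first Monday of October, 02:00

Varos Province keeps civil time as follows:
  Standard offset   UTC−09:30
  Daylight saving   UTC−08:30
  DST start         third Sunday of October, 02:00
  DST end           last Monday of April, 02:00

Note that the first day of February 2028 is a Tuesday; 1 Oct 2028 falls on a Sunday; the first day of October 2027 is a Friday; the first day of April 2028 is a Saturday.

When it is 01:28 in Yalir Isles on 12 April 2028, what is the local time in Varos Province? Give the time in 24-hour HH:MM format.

1 February 2028 is a Tuesday, so the first Monday is February 7 and the third is February 21.
1 October 2028 is a Sunday, so the first Monday is October 2.
Daylight saving runs 21 February – 2 October; 12 April 2028 is inside that window, so Yalir Isles is at UTC−09:30.
01:28 Yalir Isles + 9h30m = 10:58 UTC.
1 October 2027 is a Friday, so the first Sunday is October 3 and the third is October 17.
1 April 2028 is a Saturday, so Mondays fall on 3, 10, 17, 24; the last is April 24.
At the standard offset (UTC−09:30), 10:58 UTC − 9h30m = 01:28 Varos Province standard time.
The standard-time date in Varos Province, 12 April 2028, lies within the daylight-saving period (17 October 2027 – 24 April 2028), so Varos Province is on daylight time, UTC−08:30.
10:58 UTC − 8h30m = 02:28 Varos Province.

02:28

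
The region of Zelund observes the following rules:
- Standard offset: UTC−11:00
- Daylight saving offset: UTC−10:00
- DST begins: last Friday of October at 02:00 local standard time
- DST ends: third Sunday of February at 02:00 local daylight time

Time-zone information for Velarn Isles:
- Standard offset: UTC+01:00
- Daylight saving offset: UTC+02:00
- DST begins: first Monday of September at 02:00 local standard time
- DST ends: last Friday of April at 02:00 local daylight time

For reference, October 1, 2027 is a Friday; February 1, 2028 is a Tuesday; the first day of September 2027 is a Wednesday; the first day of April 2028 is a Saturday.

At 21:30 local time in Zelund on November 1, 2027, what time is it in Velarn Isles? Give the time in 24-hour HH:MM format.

09:30

1 October 2027 is a Friday, so Fridays fall on 1, 8, 15, 22, 29; the last is October 29.
1 February 2028 is a Tuesday, so the first Sunday is February 6 and the third is February 20.
November 1, 2027 falls between 29 October 2027 and 20 February 2028, so daylight saving is in effect and Zelund is at UTC−10:00.
21:30 Zelund + 10h = 07:30 UTC (rolling into the next day, 2 November 2027).
1 September 2027 is a Wednesday, so the first Monday is September 6.
1 April 2028 is a Saturday, so Fridays fall on 7, 14, 21, 28; the last is April 28.
At the standard offset (UTC+01:00), 07:30 UTC + 1h = 08:30 Velarn Isles standard time.
The standard-time date in Velarn Isles, November 2, 2027, falls between 6 September 2027 and 28 April 2028, so daylight saving is in effect and Velarn Isles is at UTC+02:00.
07:30 UTC + 2h = 09:30 Velarn Isles.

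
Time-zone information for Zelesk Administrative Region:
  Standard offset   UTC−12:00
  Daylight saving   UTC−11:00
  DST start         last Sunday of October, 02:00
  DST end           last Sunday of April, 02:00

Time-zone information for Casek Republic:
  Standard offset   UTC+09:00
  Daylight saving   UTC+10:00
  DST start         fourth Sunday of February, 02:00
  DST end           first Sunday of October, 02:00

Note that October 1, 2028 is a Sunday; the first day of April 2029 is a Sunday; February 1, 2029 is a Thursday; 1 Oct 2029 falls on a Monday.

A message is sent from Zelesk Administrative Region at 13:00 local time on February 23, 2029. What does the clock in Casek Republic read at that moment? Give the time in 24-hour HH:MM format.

1 October 2028 is a Sunday, so Sundays fall on 1, 8, 15, 22, 29; the last is October 29.
1 April 2029 is a Sunday, so Sundays fall on 1, 8, 15, 22, 29; the last is April 29.
Daylight saving runs 29 October 2028 – 29 April 2029; February 23, 2029 is inside that window, so Zelesk Administrative Region is at UTC−11:00.
13:00 Zelesk Administrative Region + 11h = 00:00 UTC (rolling into the next day, 24 February 2029).
1 February 2029 is a Thursday, so the first Sunday is February 4 and the fourth is February 25.
1 October 2029 is a Monday, so the first Sunday is October 7.
At the standard offset (UTC+09:00), 00:00 UTC + 9h = 09:00 Casek Republic standard time.
Daylight saving runs 25 February – 7 October; the standard-time date in Casek Republic, February 24, 2029, is outside that window, so Casek Republic is on standard time at UTC+09:00.
00:00 UTC + 9h = 09:00 Casek Republic.

09:00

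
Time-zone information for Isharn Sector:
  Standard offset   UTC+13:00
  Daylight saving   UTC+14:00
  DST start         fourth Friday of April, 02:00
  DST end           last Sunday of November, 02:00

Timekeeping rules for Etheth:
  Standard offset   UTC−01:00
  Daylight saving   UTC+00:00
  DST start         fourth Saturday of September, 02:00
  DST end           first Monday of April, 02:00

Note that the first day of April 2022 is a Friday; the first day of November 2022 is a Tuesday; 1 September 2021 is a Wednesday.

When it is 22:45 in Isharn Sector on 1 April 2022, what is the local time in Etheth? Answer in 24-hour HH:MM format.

1 April 2022 is a Friday, so the first Friday is April 1 and the fourth is April 22.
1 November 2022 is a Tuesday, so Sundays fall on 6, 13, 20, 27; the last is November 27.
Daylight saving runs 22 April – 27 November; 1 April 2022 is outside that window, so Isharn Sector is on standard time at UTC+13:00.
22:45 Isharn Sector − 13h = 09:45 UTC.
1 September 2021 is a Wednesday, so the first Saturday is September 4 and the fourth is September 25.
1 April 2022 is a Friday, so the first Monday is April 4.
At the standard offset (UTC−01:00), 09:45 UTC − 1h = 08:45 Etheth standard time.
The standard-time date in Etheth, 1 April 2022, lies within the daylight-saving period (25 September 2021 – 4 April 2022), so Etheth is on daylight time, UTC+00:00.
09:45 UTC + 0h = 09:45 Etheth.

09:45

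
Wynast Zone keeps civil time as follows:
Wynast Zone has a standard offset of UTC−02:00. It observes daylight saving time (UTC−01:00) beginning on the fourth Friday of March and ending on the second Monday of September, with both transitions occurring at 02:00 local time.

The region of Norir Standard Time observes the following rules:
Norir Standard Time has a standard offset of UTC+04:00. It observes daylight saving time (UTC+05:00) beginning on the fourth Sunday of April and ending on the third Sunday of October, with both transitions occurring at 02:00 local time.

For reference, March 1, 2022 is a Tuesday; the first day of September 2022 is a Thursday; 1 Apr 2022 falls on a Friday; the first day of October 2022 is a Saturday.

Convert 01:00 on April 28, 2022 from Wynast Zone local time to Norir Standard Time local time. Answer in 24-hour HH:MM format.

1 March 2022 is a Tuesday, so the first Friday is March 4 and the fourth is March 25.
1 September 2022 is a Thursday, so the first Monday is September 5 and the second is September 12.
Daylight saving runs 25 March – 12 September; April 28, 2022 is inside that window, so Wynast Zone is at UTC−01:00.
01:00 Wynast Zone + 1h = 02:00 UTC.
1 April 2022 is a Friday, so the first Sunday is April 3 and the fourth is April 24.
1 October 2022 is a Saturday, so the first Sunday is October 2 and the third is October 16.
At the standard offset (UTC+04:00), 02:00 UTC + 4h = 06:00 Norir Standard Time standard time.
The standard-time date in Norir Standard Time, April 28, 2022, lies within the daylight-saving period (24 April – 16 October), so Norir Standard Time is on daylight time, UTC+05:00.
02:00 UTC + 5h = 07:00 Norir Standard Time.

07:00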